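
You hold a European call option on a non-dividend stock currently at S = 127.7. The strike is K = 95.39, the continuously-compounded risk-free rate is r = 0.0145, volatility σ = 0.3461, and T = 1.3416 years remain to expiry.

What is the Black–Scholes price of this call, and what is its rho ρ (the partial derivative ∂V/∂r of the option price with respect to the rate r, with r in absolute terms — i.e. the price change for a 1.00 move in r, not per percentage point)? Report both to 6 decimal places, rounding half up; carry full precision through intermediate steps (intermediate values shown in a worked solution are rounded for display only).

σ√T = 0.3461·√1.3416 = 0.400879
d₁ = (ln(S/K) + (r+σ²/2)T) / (σ√T) = (ln(127.7/95.39) + (0.0145+0.3461²/2)·1.3416) / 0.400879 = (0.291710 + 0.099805) / 0.400879 = 0.976642
d₂ = d₁ − σ√T = 0.976642 − 0.400879 = 0.575763
e^{−rT} = e^{−0.0145·1.3416} = 0.980735
N(d₁) = 0.835627,  N(d₂) = 0.717612
Call price V = S·N(d₁) − K·e^{−rT}·N(d₂) = 106.709543 − 67.134283 = 39.575260
ρ = K·T·e^{−rT}·N(d₂) = 90.067355

price = 39.575260
ρ = 90.067355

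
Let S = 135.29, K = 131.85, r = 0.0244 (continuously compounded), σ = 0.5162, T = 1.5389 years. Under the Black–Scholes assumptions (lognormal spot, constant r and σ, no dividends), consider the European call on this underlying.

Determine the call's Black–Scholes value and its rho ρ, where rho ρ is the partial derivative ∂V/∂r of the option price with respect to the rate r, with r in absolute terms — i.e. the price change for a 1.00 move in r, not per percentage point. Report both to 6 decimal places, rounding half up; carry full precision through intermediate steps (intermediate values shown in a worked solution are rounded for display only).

price = 37.243098
ρ = 80.597999

σ√T = 0.5162·√1.5389 = 0.640359
d₁ = (ln(S/K) + (r+σ²/2)T) / (σ√T) = (ln(135.29/131.85) + (0.0244+0.5162²/2)·1.5389) / 0.640359 = (0.025756 + 0.242579) / 0.640359 = 0.419038
d₂ = d₁ − σ√T = 0.419038 − 0.640359 = -0.221321
e^{−rT} = e^{−0.0244·1.5389} = 0.963147
N(d₁) = 0.662406,  N(d₂) = 0.412421
Call price V = S·N(d₁) − K·e^{−rT}·N(d₂) = 89.616871 − 52.373773 = 37.243098
ρ = K·T·e^{−rT}·N(d₂) = 80.597999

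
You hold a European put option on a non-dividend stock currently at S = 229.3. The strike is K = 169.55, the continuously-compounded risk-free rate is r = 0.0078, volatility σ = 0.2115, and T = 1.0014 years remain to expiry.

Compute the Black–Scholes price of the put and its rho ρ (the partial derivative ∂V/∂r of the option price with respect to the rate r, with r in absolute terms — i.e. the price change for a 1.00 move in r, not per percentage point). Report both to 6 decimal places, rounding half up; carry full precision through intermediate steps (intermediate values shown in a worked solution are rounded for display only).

price = 1.318701
ρ = -14.710938

σ√T = 0.2115·√1.0014 = 0.211648
d₁ = (ln(S/K) + (r+σ²/2)T) / (σ√T) = (ln(229.3/169.55) + (0.0078+0.2115²/2)·1.0014) / 0.211648 = (0.301883 + 0.030208) / 0.211648 = 1.569075
d₂ = d₁ − σ√T = 1.569075 − 0.211648 = 1.357427
e^{−rT} = e^{−0.0078·1.0014} = 0.992220
N(−d₁) = 0.058315,  N(−d₂) = 0.087323
Put price V = K·e^{−rT}·N(−d₂) − S·N(−d₁) = 14.690372 − 13.371671 = 1.318701
ρ = −K·T·e^{−rT}·N(−d₂) = -14.710938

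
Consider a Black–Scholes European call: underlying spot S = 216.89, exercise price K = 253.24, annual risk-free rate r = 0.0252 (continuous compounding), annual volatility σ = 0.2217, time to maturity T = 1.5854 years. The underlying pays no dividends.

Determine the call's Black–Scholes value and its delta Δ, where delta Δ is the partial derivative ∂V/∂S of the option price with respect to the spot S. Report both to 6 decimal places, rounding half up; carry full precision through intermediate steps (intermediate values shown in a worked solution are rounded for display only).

σ√T = 0.2217·√1.5854 = 0.279148
d₁ = (ln(S/K) + (r+σ²/2)T) / (σ√T) = (ln(216.89/253.24) + (0.0252+0.2217²/2)·1.5854) / 0.279148 = (-0.154947 + 0.078914) / 0.279148 = -0.272376
d₂ = d₁ − σ√T = -0.272376 − 0.279148 = -0.551524
e^{−rT} = e^{−0.0252·1.5854} = 0.960835
N(d₁) = 0.392666,  N(d₂) = 0.290637
Call price V = S·N(d₁) − K·e^{−rT}·N(d₂) = 85.165419 − 70.718391 = 14.447028
Δ = N(d₁) = 0.392666

price = 14.447028
Δ = 0.392666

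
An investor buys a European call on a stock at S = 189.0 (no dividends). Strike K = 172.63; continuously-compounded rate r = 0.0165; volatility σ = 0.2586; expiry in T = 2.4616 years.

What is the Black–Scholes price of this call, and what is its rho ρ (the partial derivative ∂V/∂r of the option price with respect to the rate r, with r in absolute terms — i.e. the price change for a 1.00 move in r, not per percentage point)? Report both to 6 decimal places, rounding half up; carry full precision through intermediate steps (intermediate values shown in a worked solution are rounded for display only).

price = 41.591527
ρ = 223.589329

σ√T = 0.2586·√2.4616 = 0.405730
d₁ = (ln(S/K) + (r+σ²/2)T) / (σ√T) = (ln(189.0/172.63) + (0.0165+0.2586²/2)·2.4616) / 0.405730 = (0.090596 + 0.122925) / 0.405730 = 0.526264
d₂ = d₁ − σ√T = 0.526264 − 0.405730 = 0.120534
e^{−rT} = e^{−0.0165·2.4616} = 0.960197
N(d₁) = 0.700648,  N(d₂) = 0.547970
Call price V = S·N(d₁) − K·e^{−rT}·N(d₂) = 132.422421 − 90.830894 = 41.591527
ρ = K·T·e^{−rT}·N(d₂) = 223.589329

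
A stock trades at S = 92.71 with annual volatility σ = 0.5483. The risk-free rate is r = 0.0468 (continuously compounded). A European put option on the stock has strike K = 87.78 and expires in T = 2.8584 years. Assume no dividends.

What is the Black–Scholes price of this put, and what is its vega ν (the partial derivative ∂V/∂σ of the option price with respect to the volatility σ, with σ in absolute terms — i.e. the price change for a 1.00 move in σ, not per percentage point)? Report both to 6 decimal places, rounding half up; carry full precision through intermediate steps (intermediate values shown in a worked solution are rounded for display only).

σ√T = 0.5483·√2.8584 = 0.927000
d₁ = (ln(S/K) + (r+σ²/2)T) / (σ√T) = (ln(92.71/87.78) + (0.0468+0.5483²/2)·2.8584) / 0.927000 = (0.054643 + 0.563438) / 0.927000 = 0.666753
d₂ = d₁ − σ√T = 0.666753 − 0.927000 = -0.260247
e^{−rT} = e^{−0.0468·2.8584} = 0.874789
N(−d₁) = 0.252465,  N(−d₂) = 0.602663
Put price V = K·e^{−rT}·N(−d₂) − S·N(−d₁) = 46.277872 − 23.406018 = 22.871854
φ(d₁) = (1/√(2π))·e^{−d₁²/2} = 0.319430
ν = S·φ(d₁)·√T = 50.068339

price = 22.871854
ν = 50.068339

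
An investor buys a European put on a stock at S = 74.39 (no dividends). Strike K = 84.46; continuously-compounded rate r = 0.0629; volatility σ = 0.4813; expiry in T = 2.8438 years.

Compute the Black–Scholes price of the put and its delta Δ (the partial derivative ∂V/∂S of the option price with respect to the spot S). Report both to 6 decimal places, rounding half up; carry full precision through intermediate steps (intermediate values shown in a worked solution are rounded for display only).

σ√T = 0.4813·√2.8438 = 0.811644
d₁ = (ln(S/K) + (r+σ²/2)T) / (σ√T) = (ln(74.39/84.46) + (0.0629+0.4813²/2)·2.8438) / 0.811644 = (-0.126957 + 0.508258) / 0.811644 = 0.469789
d₂ = d₁ − σ√T = 0.469789 − 0.811644 = -0.341855
e^{−rT} = e^{−0.0629·2.8438} = 0.836210
N(−d₁) = 0.319253,  N(−d₂) = 0.633770
Put price V = K·e^{−rT}·N(−d₂) − S·N(−d₁) = 44.760841 − 23.749224 = 21.011617
Δ = −N(−d₁) = -0.319253

price = 21.011617
Δ = -0.319253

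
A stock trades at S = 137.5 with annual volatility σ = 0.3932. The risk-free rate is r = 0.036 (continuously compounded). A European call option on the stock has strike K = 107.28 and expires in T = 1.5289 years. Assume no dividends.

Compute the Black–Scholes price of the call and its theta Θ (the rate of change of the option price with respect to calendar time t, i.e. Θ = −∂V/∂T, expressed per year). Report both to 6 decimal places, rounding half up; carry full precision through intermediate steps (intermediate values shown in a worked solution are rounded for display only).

price = 45.138504
Θ = -8.360047

σ√T = 0.3932·√1.5289 = 0.486187
d₁ = (ln(S/K) + (r+σ²/2)T) / (σ√T) = (ln(137.5/107.28) + (0.036+0.3932²/2)·1.5289) / 0.486187 = (0.248182 + 0.173229) / 0.486187 = 0.866768
d₂ = d₁ − σ√T = 0.866768 − 0.486187 = 0.380581
e^{−rT} = e^{−0.036·1.5289} = 0.946447
N(d₁) = 0.806965,  N(d₂) = 0.648243
Call price V = S·N(d₁) − K·e^{−rT}·N(d₂) = 110.957729 − 65.819224 = 45.138504
φ(d₁) = (1/√(2π))·e^{−d₁²/2} = 0.274013
Θ = −S·φ(d₁)·σ/(2√T) − r·K·e^{−rT}·N(d₂) = −5.990555 − 2.369492 = -8.360047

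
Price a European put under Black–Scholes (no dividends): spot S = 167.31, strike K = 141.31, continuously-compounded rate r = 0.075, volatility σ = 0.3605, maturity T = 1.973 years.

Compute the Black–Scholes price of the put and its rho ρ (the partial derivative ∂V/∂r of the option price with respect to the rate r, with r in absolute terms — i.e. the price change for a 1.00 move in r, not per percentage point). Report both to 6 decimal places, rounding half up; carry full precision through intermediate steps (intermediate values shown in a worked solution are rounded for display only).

σ√T = 0.3605·√1.973 = 0.506371
d₁ = (ln(S/K) + (r+σ²/2)T) / (σ√T) = (ln(167.31/141.31) + (0.075+0.3605²/2)·1.973) / 0.506371 = (0.168892 + 0.276181) / 0.506371 = 0.878947
d₂ = d₁ − σ√T = 0.878947 − 0.506371 = 0.372576
e^{−rT} = e^{−0.075·1.973} = 0.862453
N(−d₁) = 0.189715,  N(−d₂) = 0.354732
Put price V = K·e^{−rT}·N(−d₂) − S·N(−d₁) = 43.232335 − 31.741231 = 11.491103
ρ = −K·T·e^{−rT}·N(−d₂) = -85.297396

price = 11.491103
ρ = -85.297396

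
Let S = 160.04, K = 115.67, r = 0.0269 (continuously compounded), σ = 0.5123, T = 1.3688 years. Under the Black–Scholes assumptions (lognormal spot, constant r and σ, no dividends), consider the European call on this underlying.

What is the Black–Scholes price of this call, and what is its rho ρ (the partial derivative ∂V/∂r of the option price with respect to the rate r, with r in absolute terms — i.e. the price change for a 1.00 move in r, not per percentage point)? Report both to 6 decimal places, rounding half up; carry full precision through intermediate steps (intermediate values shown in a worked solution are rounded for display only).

σ√T = 0.5123·√1.3688 = 0.599369
d₁ = (ln(S/K) + (r+σ²/2)T) / (σ√T) = (ln(160.04/115.67) + (0.0269+0.5123²/2)·1.3688) / 0.599369 = (0.324682 + 0.216442) / 0.599369 = 0.902824
d₂ = d₁ − σ√T = 0.902824 − 0.599369 = 0.303455
e^{−rT} = e^{−0.0269·1.3688} = 0.963849
N(d₁) = 0.816690,  N(d₂) = 0.619228
Call price V = S·N(d₁) − K·e^{−rT}·N(d₂) = 130.703126 − 69.036788 = 61.666337
ρ = K·T·e^{−rT}·N(d₂) = 94.497556

price = 61.666337
ρ = 94.497556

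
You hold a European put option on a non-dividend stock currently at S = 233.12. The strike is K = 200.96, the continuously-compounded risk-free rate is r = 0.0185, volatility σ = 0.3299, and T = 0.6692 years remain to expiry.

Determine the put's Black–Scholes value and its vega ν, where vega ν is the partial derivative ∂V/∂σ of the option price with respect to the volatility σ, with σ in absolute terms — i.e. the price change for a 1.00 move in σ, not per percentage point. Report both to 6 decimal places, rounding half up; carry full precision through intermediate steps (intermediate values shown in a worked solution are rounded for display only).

σ√T = 0.3299·√0.6692 = 0.269874
d₁ = (ln(S/K) + (r+σ²/2)T) / (σ√T) = (ln(233.12/200.96) + (0.0185+0.3299²/2)·0.6692) / 0.269874 = (0.148447 + 0.048796) / 0.269874 = 0.730874
d₂ = d₁ − σ√T = 0.730874 − 0.269874 = 0.461000
e^{−rT} = e^{−0.0185·0.6692} = 0.987696
N(−d₁) = 0.232428,  N(−d₂) = 0.322399
Put price V = K·e^{−rT}·N(−d₂) − S·N(−d₁) = 63.992176 − 54.183635 = 9.808540
φ(d₁) = (1/√(2π))·e^{−d₁²/2} = 0.305432
ν = S·φ(d₁)·√T = 58.246868

price = 9.808540
ν = 58.246868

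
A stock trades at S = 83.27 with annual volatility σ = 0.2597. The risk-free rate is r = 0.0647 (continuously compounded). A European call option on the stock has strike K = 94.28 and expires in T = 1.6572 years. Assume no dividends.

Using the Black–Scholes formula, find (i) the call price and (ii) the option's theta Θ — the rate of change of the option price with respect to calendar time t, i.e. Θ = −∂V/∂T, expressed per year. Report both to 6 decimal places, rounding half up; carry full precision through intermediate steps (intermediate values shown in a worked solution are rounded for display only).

price = 10.451108
Θ = -5.595479

σ√T = 0.2597·√1.6572 = 0.334318
d₁ = (ln(S/K) + (r+σ²/2)T) / (σ√T) = (ln(83.27/94.28) + (0.0647+0.2597²/2)·1.6572) / 0.334318 = (-0.124181 + 0.163105) / 0.334318 = 0.116429
d₂ = d₁ − σ√T = 0.116429 − 0.334318 = -0.217889
e^{−rT} = e^{−0.0647·1.6572} = 0.898327
N(d₁) = 0.546344,  N(d₂) = 0.413758
Call price V = S·N(d₁) − K·e^{−rT}·N(d₂) = 45.494041 − 35.042933 = 10.451108
φ(d₁) = (1/√(2π))·e^{−d₁²/2} = 0.396247
Θ = −S·φ(d₁)·σ/(2√T) − r·K·e^{−rT}·N(d₂) = −3.328201 − 2.267278 = -5.595479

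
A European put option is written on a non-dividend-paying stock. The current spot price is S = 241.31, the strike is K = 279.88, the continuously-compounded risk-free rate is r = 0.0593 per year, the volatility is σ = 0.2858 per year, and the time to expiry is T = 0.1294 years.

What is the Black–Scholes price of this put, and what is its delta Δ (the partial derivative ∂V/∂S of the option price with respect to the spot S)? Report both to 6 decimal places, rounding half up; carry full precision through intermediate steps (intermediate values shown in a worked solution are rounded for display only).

price = 37.477229
Δ = -0.905952

σ√T = 0.2858·√0.1294 = 0.102809
d₁ = (ln(S/K) + (r+σ²/2)T) / (σ√T) = (ln(241.31/279.88) + (0.0593+0.2858²/2)·0.1294) / 0.102809 = (-0.148279 + 0.012958) / 0.102809 = -1.316236
d₂ = d₁ − σ√T = -1.316236 − 0.102809 = -1.419044
e^{−rT} = e^{−0.0593·0.1294} = 0.992356
N(−d₁) = 0.905952,  N(−d₂) = 0.922057
Put price V = K·e^{−rT}·N(−d₂) − S·N(−d₁) = 256.092625 − 218.615397 = 37.477229
Δ = −N(−d₁) = -0.905952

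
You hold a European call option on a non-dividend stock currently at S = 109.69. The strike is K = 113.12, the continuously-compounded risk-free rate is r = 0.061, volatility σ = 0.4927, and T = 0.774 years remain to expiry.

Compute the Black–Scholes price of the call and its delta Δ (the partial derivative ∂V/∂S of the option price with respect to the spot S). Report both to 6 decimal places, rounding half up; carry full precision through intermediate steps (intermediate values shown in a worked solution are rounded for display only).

price = 19.574183
Δ = 0.600492

σ√T = 0.4927·√0.774 = 0.433464
d₁ = (ln(S/K) + (r+σ²/2)T) / (σ√T) = (ln(109.69/113.12) + (0.061+0.4927²/2)·0.774) / 0.433464 = (-0.030791 + 0.141160) / 0.433464 = 0.254620
d₂ = d₁ − σ√T = 0.254620 − 0.433464 = -0.178844
e^{−rT} = e^{−0.061·0.774} = 0.953883
N(d₁) = 0.600492,  N(d₂) = 0.429030
Call price V = S·N(d₁) − K·e^{−rT}·N(d₂) = 65.867926 − 46.293743 = 19.574183
Δ = N(d₁) = 0.600492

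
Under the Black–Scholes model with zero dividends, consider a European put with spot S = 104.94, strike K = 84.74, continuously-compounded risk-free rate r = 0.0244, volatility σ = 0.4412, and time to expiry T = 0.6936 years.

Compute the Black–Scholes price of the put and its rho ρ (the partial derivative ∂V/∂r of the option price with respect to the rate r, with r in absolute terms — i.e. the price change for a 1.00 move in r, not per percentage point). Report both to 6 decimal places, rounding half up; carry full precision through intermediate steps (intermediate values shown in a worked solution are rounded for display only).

σ√T = 0.4412·√0.6936 = 0.367443
d₁ = (ln(S/K) + (r+σ²/2)T) / (σ√T) = (ln(104.94/84.74) + (0.0244+0.4412²/2)·0.6936) / 0.367443 = (0.213801 + 0.084431) / 0.367443 = 0.811642
d₂ = d₁ − σ√T = 0.811642 − 0.367443 = 0.444198
e^{−rT} = e^{−0.0244·0.6936} = 0.983219
N(−d₁) = 0.208499,  N(−d₂) = 0.328450
Put price V = K·e^{−rT}·N(−d₂) − S·N(−d₁) = 27.365739 − 21.879850 = 5.485889
ρ = −K·T·e^{−rT}·N(−d₂) = -18.980877

price = 5.485889
ρ = -18.980877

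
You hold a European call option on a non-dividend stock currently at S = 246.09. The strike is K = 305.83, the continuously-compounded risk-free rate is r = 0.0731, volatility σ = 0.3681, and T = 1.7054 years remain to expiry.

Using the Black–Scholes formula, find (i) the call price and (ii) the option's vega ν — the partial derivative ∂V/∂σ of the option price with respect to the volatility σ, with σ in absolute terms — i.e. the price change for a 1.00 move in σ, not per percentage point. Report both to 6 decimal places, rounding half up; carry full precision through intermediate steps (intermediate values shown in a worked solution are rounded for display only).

price = 37.954881
ν = 128.063566

σ√T = 0.3681·√1.7054 = 0.480705
d₁ = (ln(S/K) + (r+σ²/2)T) / (σ√T) = (ln(246.09/305.83) + (0.0731+0.3681²/2)·1.7054) / 0.480705 = (-0.217332 + 0.240204) / 0.480705 = 0.047579
d₂ = d₁ − σ√T = 0.047579 − 0.480705 = -0.433126
e^{−rT} = e^{−0.0731·1.7054} = 0.882793
N(d₁) = 0.518974,  N(d₂) = 0.332461
Call price V = S·N(d₁) − K·e^{−rT}·N(d₂) = 127.714341 − 89.759460 = 37.954881
φ(d₁) = (1/√(2π))·e^{−d₁²/2} = 0.398491
ν = S·φ(d₁)·√T = 128.063566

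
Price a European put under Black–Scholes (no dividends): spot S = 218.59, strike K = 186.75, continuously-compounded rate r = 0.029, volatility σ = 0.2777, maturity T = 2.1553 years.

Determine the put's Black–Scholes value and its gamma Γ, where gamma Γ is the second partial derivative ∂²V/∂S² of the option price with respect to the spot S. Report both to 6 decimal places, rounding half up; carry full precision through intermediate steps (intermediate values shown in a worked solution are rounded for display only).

σ√T = 0.2777·√2.1553 = 0.407690
d₁ = (ln(S/K) + (r+σ²/2)T) / (σ√T) = (ln(218.59/186.75) + (0.029+0.2777²/2)·2.1553) / 0.407690 = (0.157427 + 0.145609) / 0.407690 = 0.743301
d₂ = d₁ − σ√T = 0.743301 − 0.407690 = 0.335611
e^{−rT} = e^{−0.029·2.1553} = 0.939410
N(−d₁) = 0.228650,  N(−d₂) = 0.368582
Put price V = K·e^{−rT}·N(−d₂) − S·N(−d₁) = 64.662090 − 49.980547 = 14.681543
φ(d₁) = (1/√(2π))·e^{−d₁²/2} = 0.302647
Γ = φ(d₁) / (S·σ·√T) = 0.003396

price = 14.681543
Γ = 0.003396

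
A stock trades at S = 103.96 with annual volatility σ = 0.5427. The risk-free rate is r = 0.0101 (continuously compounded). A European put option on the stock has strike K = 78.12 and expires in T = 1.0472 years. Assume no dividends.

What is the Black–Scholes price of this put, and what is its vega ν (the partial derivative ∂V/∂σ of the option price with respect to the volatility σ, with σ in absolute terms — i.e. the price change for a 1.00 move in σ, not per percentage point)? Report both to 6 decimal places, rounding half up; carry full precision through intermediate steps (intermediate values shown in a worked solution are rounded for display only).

price = 9.156121
ν = 30.540230

σ√T = 0.5427·√1.0472 = 0.555360
d₁ = (ln(S/K) + (r+σ²/2)T) / (σ√T) = (ln(103.96/78.12) + (0.0101+0.5427²/2)·1.0472) / 0.555360 = (0.285760 + 0.164789) / 0.555360 = 0.811274
d₂ = d₁ − σ√T = 0.811274 − 0.555360 = 0.255914
e^{−rT} = e^{−0.0101·1.0472} = 0.989479
N(−d₁) = 0.208604,  N(−d₂) = 0.399009
Put price V = K·e^{−rT}·N(−d₂) − S·N(−d₁) = 30.842608 − 21.686487 = 9.156121
φ(d₁) = (1/√(2π))·e^{−d₁²/2} = 0.287072
ν = S·φ(d₁)·√T = 30.540230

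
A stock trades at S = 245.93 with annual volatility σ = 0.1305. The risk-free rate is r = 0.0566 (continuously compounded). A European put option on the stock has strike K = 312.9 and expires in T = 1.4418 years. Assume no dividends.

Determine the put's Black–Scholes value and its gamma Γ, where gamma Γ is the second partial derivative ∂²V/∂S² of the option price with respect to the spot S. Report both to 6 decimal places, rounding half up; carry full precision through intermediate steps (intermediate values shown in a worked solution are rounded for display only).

price = 45.814100
Γ = 0.006669

σ√T = 0.1305·√1.4418 = 0.156698
d₁ = (ln(S/K) + (r+σ²/2)T) / (σ√T) = (ln(245.93/312.9) + (0.0566+0.1305²/2)·1.4418) / 0.156698 = (-0.240837 + 0.093883) / 0.156698 = -0.937816
d₂ = d₁ − σ√T = -0.937816 − 0.156698 = -1.094514
e^{−rT} = e^{−0.0566·1.4418} = 0.921635
N(−d₁) = 0.825830,  N(−d₂) = 0.863135
Put price V = K·e^{−rT}·N(−d₂) − S·N(−d₁) = 248.910588 − 203.096488 = 45.814100
φ(d₁) = (1/√(2π))·e^{−d₁²/2} = 0.256998
Γ = φ(d₁) / (S·σ·√T) = 0.006669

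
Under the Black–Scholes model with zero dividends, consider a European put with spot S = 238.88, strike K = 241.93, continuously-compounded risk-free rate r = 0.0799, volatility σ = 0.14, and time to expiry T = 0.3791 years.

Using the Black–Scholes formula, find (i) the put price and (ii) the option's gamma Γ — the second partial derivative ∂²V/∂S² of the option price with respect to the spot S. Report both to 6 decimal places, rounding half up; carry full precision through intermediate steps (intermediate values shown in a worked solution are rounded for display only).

σ√T = 0.14·√0.3791 = 0.086200
d₁ = (ln(S/K) + (r+σ²/2)T) / (σ√T) = (ln(238.88/241.93) + (0.0799+0.14²/2)·0.3791) / 0.086200 = (-0.012687 + 0.034005) / 0.086200 = 0.247312
d₂ = d₁ − σ√T = 0.247312 − 0.086200 = 0.161112
e^{−rT} = e^{−0.0799·0.3791} = 0.970164
N(−d₁) = 0.402333,  N(−d₂) = 0.436002
Put price V = K·e^{−rT}·N(−d₂) − S·N(−d₁) = 102.334911 − 96.109404 = 6.225507
φ(d₁) = (1/√(2π))·e^{−d₁²/2} = 0.386927
Γ = φ(d₁) / (S·σ·√T) = 0.018791

price = 6.225507
Γ = 0.018791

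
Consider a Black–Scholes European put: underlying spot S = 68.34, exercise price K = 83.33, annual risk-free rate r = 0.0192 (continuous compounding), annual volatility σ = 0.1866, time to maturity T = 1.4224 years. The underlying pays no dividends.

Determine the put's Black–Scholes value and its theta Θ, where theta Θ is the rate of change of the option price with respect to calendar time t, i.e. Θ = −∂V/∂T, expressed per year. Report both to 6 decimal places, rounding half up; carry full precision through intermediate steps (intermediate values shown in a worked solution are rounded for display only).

σ√T = 0.1866·√1.4224 = 0.222547
d₁ = (ln(S/K) + (r+σ²/2)T) / (σ√T) = (ln(68.34/83.33) + (0.0192+0.1866²/2)·1.4224) / 0.222547 = (-0.198313 + 0.052074) / 0.222547 = -0.657117
d₂ = d₁ − σ√T = -0.657117 − 0.222547 = -0.879664
e^{−rT} = e^{−0.0192·1.4224} = 0.973059
N(−d₁) = 0.744447,  N(−d₂) = 0.810479
Put price V = K·e^{−rT}·N(−d₂) − S·N(−d₁) = 65.717757 − 50.875514 = 14.842243
φ(d₁) = (1/√(2π))·e^{−d₁²/2} = 0.321474
Θ = −S·φ(d₁)·σ/(2√T) + r·K·e^{−rT}·N(−d₂) = −1.718664 + 1.261781 = -0.456884

price = 14.842243
Θ = -0.456884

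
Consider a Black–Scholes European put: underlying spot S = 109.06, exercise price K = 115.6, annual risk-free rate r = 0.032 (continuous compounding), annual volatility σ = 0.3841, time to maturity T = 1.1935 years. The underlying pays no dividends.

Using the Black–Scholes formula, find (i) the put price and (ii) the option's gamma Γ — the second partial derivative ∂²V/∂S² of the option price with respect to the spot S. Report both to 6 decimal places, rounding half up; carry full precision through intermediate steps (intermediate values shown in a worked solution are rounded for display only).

price = 19.432197
Γ = 0.008604

σ√T = 0.3841·√1.1935 = 0.419619
d₁ = (ln(S/K) + (r+σ²/2)T) / (σ√T) = (ln(109.06/115.6) + (0.032+0.3841²/2)·1.1935) / 0.419619 = (-0.058238 + 0.126232) / 0.419619 = 0.162038
d₂ = d₁ − σ√T = 0.162038 − 0.419619 = -0.257581
e^{−rT} = e^{−0.032·1.1935} = 0.962528
N(−d₁) = 0.435638,  N(−d₂) = 0.601635
Put price V = K·e^{−rT}·N(−d₂) − S·N(−d₁) = 66.942857 − 47.510661 = 19.432197
φ(d₁) = (1/√(2π))·e^{−d₁²/2} = 0.393739
Γ = φ(d₁) / (S·σ·√T) = 0.008604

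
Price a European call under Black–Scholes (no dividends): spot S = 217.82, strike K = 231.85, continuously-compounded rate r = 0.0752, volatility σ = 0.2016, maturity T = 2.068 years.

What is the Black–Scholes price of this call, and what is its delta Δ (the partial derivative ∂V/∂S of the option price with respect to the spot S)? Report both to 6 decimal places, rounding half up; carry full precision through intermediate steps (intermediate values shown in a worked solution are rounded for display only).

σ√T = 0.2016·√2.068 = 0.289912
d₁ = (ln(S/K) + (r+σ²/2)T) / (σ√T) = (ln(217.82/231.85) + (0.0752+0.2016²/2)·2.068) / 0.289912 = (-0.062422 + 0.197538) / 0.289912 = 0.466061
d₂ = d₁ − σ√T = 0.466061 − 0.289912 = 0.176149
e^{−rT} = e^{−0.0752·2.068} = 0.855975
N(d₁) = 0.679414,  N(d₂) = 0.569911
Call price V = S·N(d₁) − K·e^{−rT}·N(d₂) = 147.989942 − 113.103441 = 34.886501
Δ = N(d₁) = 0.679414

price = 34.886501
Δ = 0.679414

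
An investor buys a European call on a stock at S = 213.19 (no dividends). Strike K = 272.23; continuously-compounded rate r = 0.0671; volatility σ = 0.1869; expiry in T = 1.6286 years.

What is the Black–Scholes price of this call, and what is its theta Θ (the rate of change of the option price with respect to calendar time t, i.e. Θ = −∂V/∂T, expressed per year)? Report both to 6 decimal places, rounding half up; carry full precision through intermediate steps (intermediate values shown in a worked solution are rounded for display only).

σ√T = 0.1869·√1.6286 = 0.238515
d₁ = (ln(S/K) + (r+σ²/2)T) / (σ√T) = (ln(213.19/272.23) + (0.0671+0.1869²/2)·1.6286) / 0.238515 = (-0.244464 + 0.137724) / 0.238515 = -0.447517
d₂ = d₁ − σ√T = -0.447517 − 0.238515 = -0.686032
e^{−rT} = e^{−0.0671·1.6286} = 0.896480
N(d₁) = 0.327251,  N(d₂) = 0.246346
Call price V = S·N(d₁) − K·e^{−rT}·N(d₂) = 69.766646 − 60.120552 = 9.646095
φ(d₁) = (1/√(2π))·e^{−d₁²/2} = 0.360929
Θ = −S·φ(d₁)·σ/(2√T) − r·K·e^{−rT}·N(d₂) = −5.634568 − 4.034089 = -9.668657

price = 9.646095
Θ = -9.668657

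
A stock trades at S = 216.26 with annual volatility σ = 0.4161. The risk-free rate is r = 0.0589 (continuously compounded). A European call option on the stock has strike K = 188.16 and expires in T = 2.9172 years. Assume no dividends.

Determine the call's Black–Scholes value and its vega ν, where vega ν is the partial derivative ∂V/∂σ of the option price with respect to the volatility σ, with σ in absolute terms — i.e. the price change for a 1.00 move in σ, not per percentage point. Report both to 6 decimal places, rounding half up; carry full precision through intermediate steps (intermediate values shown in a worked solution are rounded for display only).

σ√T = 0.4161·√2.9172 = 0.710691
d₁ = (ln(S/K) + (r+σ²/2)T) / (σ√T) = (ln(216.26/188.16) + (0.0589+0.4161²/2)·2.9172) / 0.710691 = (0.139189 + 0.424364) / 0.710691 = 0.792964
d₂ = d₁ − σ√T = 0.792964 − 0.710691 = 0.082273
e^{−rT} = e^{−0.0589·2.9172} = 0.842128
N(d₁) = 0.786101,  N(d₂) = 0.532785
Call price V = S·N(d₁) − K·e^{−rT}·N(d₂) = 170.002140 − 84.422412 = 85.579729
φ(d₁) = (1/√(2π))·e^{−d₁²/2} = 0.291319
ν = S·φ(d₁)·√T = 107.604097

price = 85.579729
ν = 107.604097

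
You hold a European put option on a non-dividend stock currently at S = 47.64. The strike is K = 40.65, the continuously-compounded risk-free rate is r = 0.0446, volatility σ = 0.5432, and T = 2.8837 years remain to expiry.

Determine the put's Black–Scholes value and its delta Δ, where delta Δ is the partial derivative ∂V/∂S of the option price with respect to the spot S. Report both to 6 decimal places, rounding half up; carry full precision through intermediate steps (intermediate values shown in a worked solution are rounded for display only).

price = 9.525624
Δ = -0.219861

σ√T = 0.5432·√2.8837 = 0.922433
d₁ = (ln(S/K) + (r+σ²/2)T) / (σ√T) = (ln(47.64/40.65) + (0.0446+0.5432²/2)·2.8837) / 0.922433 = (0.158674 + 0.554054) / 0.922433 = 0.772661
d₂ = d₁ − σ√T = 0.772661 − 0.922433 = -0.149772
e^{−rT} = e^{−0.0446·2.8837} = 0.879314
N(−d₁) = 0.219861,  N(−d₂) = 0.559528
Put price V = K·e^{−rT}·N(−d₂) − S·N(−d₁) = 19.999823 − 10.474199 = 9.525624
Δ = −N(−d₁) = -0.219861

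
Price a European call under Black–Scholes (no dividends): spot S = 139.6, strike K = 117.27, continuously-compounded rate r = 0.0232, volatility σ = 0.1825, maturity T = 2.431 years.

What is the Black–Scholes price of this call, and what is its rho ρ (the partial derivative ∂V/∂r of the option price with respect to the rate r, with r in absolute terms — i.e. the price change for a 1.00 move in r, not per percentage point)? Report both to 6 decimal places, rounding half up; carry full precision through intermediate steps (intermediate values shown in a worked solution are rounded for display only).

price = 32.910564
ρ = 201.572738

σ√T = 0.1825·√2.431 = 0.284548
d₁ = (ln(S/K) + (r+σ²/2)T) / (σ√T) = (ln(139.6/117.27) + (0.0232+0.1825²/2)·2.431) / 0.284548 = (0.174302 + 0.096883) / 0.284548 = 0.953039
d₂ = d₁ − σ√T = 0.953039 − 0.284548 = 0.668491
e^{−rT} = e^{−0.0232·2.431} = 0.945162
N(d₁) = 0.829715,  N(d₂) = 0.748090
Call price V = S·N(d₁) − K·e^{−rT}·N(d₂) = 115.828186 − 82.917621 = 32.910564
ρ = K·T·e^{−rT}·N(d₂) = 201.572738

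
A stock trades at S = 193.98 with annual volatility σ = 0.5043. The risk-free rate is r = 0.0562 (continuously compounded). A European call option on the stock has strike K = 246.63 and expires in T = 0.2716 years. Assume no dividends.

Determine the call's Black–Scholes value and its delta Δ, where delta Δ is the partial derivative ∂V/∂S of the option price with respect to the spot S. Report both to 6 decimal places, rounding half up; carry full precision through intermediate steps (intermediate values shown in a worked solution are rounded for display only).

σ√T = 0.5043·√0.2716 = 0.262817
d₁ = (ln(S/K) + (r+σ²/2)T) / (σ√T) = (ln(193.98/246.63) + (0.0562+0.5043²/2)·0.2716) / 0.262817 = (-0.240134 + 0.049800) / 0.262817 = -0.724206
d₂ = d₁ − σ√T = -0.724206 − 0.262817 = -0.987023
e^{−rT} = e^{−0.0562·0.2716} = 0.984852
N(d₁) = 0.234470,  N(d₂) = 0.161816
Call price V = S·N(d₁) − K·e^{−rT}·N(d₂) = 45.482424 − 39.304055 = 6.178369
Δ = N(d₁) = 0.234470

price = 6.178369
Δ = 0.234470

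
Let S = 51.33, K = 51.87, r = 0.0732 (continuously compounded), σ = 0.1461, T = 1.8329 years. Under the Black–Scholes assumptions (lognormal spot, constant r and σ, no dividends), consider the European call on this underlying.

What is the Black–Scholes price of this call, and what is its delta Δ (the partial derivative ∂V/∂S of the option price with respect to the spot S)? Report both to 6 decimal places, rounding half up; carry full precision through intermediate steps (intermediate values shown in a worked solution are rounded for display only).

price = 7.512868
Δ = 0.765560

σ√T = 0.1461·√1.8329 = 0.197797
d₁ = (ln(S/K) + (r+σ²/2)T) / (σ√T) = (ln(51.33/51.87) + (0.0732+0.1461²/2)·1.8329) / 0.197797 = (-0.010465 + 0.153730) / 0.197797 = 0.724303
d₂ = d₁ − σ√T = 0.724303 − 0.197797 = 0.526506
e^{−rT} = e^{−0.0732·1.8329} = 0.874443
N(d₁) = 0.765560,  N(d₂) = 0.700732
Call price V = S·N(d₁) − K·e^{−rT}·N(d₂) = 39.296198 − 31.783331 = 7.512868
Δ = N(d₁) = 0.765560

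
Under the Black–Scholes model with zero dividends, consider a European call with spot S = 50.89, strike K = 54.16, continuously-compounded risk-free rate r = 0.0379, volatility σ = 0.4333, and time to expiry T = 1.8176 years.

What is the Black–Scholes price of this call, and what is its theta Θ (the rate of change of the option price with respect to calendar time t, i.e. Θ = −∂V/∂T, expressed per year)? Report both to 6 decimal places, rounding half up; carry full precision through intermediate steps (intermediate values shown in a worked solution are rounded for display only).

σ√T = 0.4333·√1.8176 = 0.584168
d₁ = (ln(S/K) + (r+σ²/2)T) / (σ√T) = (ln(50.89/54.16) + (0.0379+0.4333²/2)·1.8176) / 0.584168 = (-0.062276 + 0.239513) / 0.584168 = 0.303401
d₂ = d₁ − σ√T = 0.303401 − 0.584168 = -0.280767
e^{−rT} = e^{−0.0379·1.8176} = 0.933432
N(d₁) = 0.619208,  N(d₂) = 0.389444
Call price V = S·N(d₁) − K·e^{−rT}·N(d₂) = 31.511483 − 19.688239 = 11.823244
φ(d₁) = (1/√(2π))·e^{−d₁²/2} = 0.380997
Θ = −S·φ(d₁)·σ/(2√T) − r·K·e^{−rT}·N(d₂) = −3.115754 − 0.746184 = -3.861939

price = 11.823244
Θ = -3.861939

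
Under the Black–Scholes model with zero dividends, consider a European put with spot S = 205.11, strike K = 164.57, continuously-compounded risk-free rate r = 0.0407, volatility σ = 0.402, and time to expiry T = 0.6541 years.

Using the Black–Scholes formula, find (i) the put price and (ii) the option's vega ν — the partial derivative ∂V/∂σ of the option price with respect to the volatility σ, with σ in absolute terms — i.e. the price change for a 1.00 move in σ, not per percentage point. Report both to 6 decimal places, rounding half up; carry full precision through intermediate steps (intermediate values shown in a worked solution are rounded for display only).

price = 7.551289
ν = 43.273564

σ√T = 0.402·√0.6541 = 0.325123
d₁ = (ln(S/K) + (r+σ²/2)T) / (σ√T) = (ln(205.11/164.57) + (0.0407+0.402²/2)·0.6541) / 0.325123 = (0.220210 + 0.079474) / 0.325123 = 0.921758
d₂ = d₁ − σ√T = 0.921758 − 0.325123 = 0.596634
e^{−rT} = e^{−0.0407·0.6541} = 0.973729
N(−d₁) = 0.178328,  N(−d₂) = 0.275376
Put price V = K·e^{−rT}·N(−d₂) − S·N(−d₁) = 44.128051 − 36.576761 = 7.551289
φ(d₁) = (1/√(2π))·e^{−d₁²/2} = 0.260864
ν = S·φ(d₁)·√T = 43.273564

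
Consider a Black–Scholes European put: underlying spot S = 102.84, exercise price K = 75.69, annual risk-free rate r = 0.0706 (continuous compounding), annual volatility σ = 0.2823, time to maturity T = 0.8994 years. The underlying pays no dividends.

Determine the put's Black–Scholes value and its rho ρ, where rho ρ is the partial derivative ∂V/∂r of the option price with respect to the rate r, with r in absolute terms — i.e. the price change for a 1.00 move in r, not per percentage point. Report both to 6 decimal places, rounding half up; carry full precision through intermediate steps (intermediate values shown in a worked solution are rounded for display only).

σ√T = 0.2823·√0.8994 = 0.267724
d₁ = (ln(S/K) + (r+σ²/2)T) / (σ√T) = (ln(102.84/75.69) + (0.0706+0.2823²/2)·0.8994) / 0.267724 = (0.306528 + 0.099336) / 0.267724 = 1.515979
d₂ = d₁ − σ√T = 1.515979 − 0.267724 = 1.248255
e^{−rT} = e^{−0.0706·0.8994} = 0.938476
N(−d₁) = 0.064762,  N(−d₂) = 0.105969
Put price V = K·e^{−rT}·N(−d₂) − S·N(−d₁) = 7.527311 − 6.660155 = 0.867156
ρ = −K·T·e^{−rT}·N(−d₂) = -6.770063

price = 0.867156
ρ = -6.770063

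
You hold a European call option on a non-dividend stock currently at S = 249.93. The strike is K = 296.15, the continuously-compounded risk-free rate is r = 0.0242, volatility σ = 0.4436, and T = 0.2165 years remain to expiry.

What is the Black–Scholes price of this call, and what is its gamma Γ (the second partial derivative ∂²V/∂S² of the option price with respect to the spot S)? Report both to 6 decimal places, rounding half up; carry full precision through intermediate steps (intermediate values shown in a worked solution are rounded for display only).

price = 6.750399
Γ = 0.006080

σ√T = 0.4436·√0.2165 = 0.206405
d₁ = (ln(S/K) + (r+σ²/2)T) / (σ√T) = (ln(249.93/296.15) + (0.0242+0.4436²/2)·0.2165) / 0.206405 = (-0.169685 + 0.026541) / 0.206405 = -0.693512
d₂ = d₁ − σ√T = -0.693512 − 0.206405 = -0.899917
e^{−rT} = e^{−0.0242·0.2165} = 0.994774
N(d₁) = 0.243994,  N(d₂) = 0.184082
Call price V = S·N(d₁) − K·e^{−rT}·N(d₂) = 60.981484 − 54.231085 = 6.750399
φ(d₁) = (1/√(2π))·e^{−d₁²/2} = 0.313669
Γ = φ(d₁) / (S·σ·√T) = 0.006080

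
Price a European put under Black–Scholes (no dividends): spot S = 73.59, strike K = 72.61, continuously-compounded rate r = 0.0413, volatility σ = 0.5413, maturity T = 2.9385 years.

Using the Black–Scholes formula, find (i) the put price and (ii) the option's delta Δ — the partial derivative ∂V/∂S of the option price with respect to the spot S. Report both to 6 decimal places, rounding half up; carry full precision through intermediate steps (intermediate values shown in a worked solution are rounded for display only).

σ√T = 0.5413·√2.9385 = 0.927899
d₁ = (ln(S/K) + (r+σ²/2)T) / (σ√T) = (ln(73.59/72.61) + (0.0413+0.5413²/2)·2.9385) / 0.927899 = (0.013406 + 0.551859) / 0.927899 = 0.609188
d₂ = d₁ − σ√T = 0.609188 − 0.927899 = -0.318711
e^{−rT} = e^{−0.0413·2.9385} = 0.885715
N(−d₁) = 0.271200,  N(−d₂) = 0.625027
Put price V = K·e^{−rT}·N(−d₂) − S·N(−d₁) = 40.196610 − 19.957602 = 20.239008
Δ = −N(−d₁) = -0.271200

price = 20.239008
Δ = -0.271200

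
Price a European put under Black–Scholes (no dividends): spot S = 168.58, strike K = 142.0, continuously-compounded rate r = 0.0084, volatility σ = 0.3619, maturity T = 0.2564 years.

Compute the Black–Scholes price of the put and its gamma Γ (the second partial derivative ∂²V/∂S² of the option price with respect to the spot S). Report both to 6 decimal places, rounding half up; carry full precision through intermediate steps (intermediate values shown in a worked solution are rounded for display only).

σ√T = 0.3619·√0.2564 = 0.183252
d₁ = (ln(S/K) + (r+σ²/2)T) / (σ√T) = (ln(168.58/142.0) + (0.0084+0.3619²/2)·0.2564) / 0.183252 = (0.171583 + 0.018944) / 0.183252 = 1.039706
d₂ = d₁ − σ√T = 1.039706 − 0.183252 = 0.856454
e^{−rT} = e^{−0.0084·0.2564} = 0.997849
N(−d₁) = 0.149238,  N(−d₂) = 0.195873
Put price V = K·e^{−rT}·N(−d₂) − S·N(−d₁) = 27.754164 − 25.158592 = 2.595572
φ(d₁) = (1/√(2π))·e^{−d₁²/2} = 0.232368
Γ = φ(d₁) / (S·σ·√T) = 0.007522

price = 2.595572
Γ = 0.007522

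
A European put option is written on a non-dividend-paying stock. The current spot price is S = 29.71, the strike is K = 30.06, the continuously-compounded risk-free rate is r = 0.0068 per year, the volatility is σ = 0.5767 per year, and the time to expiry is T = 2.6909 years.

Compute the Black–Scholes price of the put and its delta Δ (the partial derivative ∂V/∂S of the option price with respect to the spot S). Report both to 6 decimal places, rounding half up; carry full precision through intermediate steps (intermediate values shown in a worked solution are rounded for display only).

price = 10.675527
Δ = -0.315624

σ√T = 0.5767·√2.6909 = 0.946017
d₁ = (ln(S/K) + (r+σ²/2)T) / (σ√T) = (ln(29.71/30.06) + (0.0068+0.5767²/2)·2.6909) / 0.946017 = (-0.011712 + 0.465772) / 0.946017 = 0.479971
d₂ = d₁ − σ√T = 0.479971 − 0.946017 = -0.466046
e^{−rT} = e^{−0.0068·2.6909} = 0.981868
N(−d₁) = 0.315624,  N(−d₂) = 0.679409
Put price V = K·e^{−rT}·N(−d₂) − S·N(−d₁) = 20.052721 − 9.377194 = 10.675527
Δ = −N(−d₁) = -0.315624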